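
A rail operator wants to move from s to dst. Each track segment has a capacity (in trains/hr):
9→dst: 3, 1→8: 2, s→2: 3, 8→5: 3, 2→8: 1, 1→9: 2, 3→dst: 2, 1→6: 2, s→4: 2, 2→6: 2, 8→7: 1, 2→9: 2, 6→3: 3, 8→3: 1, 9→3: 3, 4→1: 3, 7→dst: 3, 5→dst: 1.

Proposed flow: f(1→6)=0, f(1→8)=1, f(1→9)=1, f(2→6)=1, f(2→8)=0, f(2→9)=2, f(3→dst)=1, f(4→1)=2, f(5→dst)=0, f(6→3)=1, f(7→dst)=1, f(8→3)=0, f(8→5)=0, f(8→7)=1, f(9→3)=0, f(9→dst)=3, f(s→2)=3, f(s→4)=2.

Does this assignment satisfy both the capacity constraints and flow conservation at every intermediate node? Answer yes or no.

Yes

Every edge has 0 ≤ f(e) ≤ cap(e).
At each intermediate node, inflow equals outflow.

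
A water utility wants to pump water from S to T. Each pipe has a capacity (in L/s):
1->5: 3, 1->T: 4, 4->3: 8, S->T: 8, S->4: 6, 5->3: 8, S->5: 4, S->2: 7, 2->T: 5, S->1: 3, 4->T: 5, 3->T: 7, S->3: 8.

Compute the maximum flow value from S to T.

28

Augment S->T: bottleneck 8. Total 8.
Augment S->1->T: bottleneck 3. Total 11.
Augment S->2->T: bottleneck 5. Total 16.
Augment S->4->T: bottleneck 5. Total 21.
Augment S->3->T: bottleneck 7. Total 28.
No augmenting path remains in the residual graph.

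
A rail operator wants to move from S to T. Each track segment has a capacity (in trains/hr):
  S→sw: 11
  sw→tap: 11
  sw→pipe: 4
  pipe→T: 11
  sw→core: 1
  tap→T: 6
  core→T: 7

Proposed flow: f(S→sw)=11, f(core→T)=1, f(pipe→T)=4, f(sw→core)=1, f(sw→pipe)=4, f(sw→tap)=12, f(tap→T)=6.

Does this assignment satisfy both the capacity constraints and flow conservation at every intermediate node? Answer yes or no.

Capacity violated on sw→tap: flow 12 > capacity 11.

No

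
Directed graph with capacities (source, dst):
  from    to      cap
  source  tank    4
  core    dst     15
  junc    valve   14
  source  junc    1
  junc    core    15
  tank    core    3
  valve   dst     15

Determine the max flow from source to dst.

4

Augment source->junc->valve->dst: bottleneck 1. Total 1.
Augment source->tank->core->dst: bottleneck 3. Total 4.
No augmenting path remains in the residual graph.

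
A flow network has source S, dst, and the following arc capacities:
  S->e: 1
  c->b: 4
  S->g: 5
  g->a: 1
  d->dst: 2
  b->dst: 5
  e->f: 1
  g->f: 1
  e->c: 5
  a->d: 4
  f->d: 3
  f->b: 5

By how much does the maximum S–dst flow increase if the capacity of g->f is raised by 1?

Original max flow = 3.
After raising cap(g->f), augmenting paths through that edge carry 1 more unit.
New max flow = 4. Increase = 1.

1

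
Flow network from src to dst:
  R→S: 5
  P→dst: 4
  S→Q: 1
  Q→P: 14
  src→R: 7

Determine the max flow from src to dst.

1

Augment src→R→S→Q→P→dst: bottleneck 1. Total 1.
No augmenting path remains in the residual graph.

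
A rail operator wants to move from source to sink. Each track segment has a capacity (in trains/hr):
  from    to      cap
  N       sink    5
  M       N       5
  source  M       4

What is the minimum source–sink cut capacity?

Max flow = 4 (via 1 augmenting path).
In the residual at optimum, the set reachable from source is {source}.
Cut edges: source→M (cap 4). Sum = 4.

4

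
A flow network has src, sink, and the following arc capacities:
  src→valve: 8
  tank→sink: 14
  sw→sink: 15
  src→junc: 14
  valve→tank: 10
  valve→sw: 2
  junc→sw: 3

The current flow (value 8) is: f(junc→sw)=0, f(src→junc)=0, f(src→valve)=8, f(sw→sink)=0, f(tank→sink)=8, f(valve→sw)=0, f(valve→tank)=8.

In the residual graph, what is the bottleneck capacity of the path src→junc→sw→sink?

3

Residual capacities along the path: src→junc: 14, junc→sw: 3, sw→sink: 15.
Minimum is 3.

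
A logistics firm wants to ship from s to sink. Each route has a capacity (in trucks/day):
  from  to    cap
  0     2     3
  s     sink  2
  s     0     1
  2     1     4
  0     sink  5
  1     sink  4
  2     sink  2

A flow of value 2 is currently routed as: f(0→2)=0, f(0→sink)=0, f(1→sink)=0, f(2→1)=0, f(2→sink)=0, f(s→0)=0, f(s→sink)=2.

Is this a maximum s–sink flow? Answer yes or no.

No

Residual path s→0→sink has bottleneck 1 > 0.
Pushing 1 along it raises the flow to 3, so the given flow is not maximum.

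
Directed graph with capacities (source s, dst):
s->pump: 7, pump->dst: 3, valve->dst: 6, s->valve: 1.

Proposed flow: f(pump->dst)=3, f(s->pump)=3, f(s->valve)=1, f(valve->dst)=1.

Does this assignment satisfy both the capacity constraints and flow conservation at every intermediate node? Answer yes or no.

Yes

Every edge has 0 ≤ f(e) ≤ cap(e).
At each intermediate node, inflow equals outflow.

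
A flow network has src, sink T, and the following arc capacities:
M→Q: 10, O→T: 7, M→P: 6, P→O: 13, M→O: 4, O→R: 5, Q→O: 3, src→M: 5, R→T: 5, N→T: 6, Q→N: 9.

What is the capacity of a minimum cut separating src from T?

5

Max flow = 5 (via 2 augmenting paths).
In the residual at optimum, the set reachable from src is {src}.
Cut edges: src→M (cap 5). Sum = 5.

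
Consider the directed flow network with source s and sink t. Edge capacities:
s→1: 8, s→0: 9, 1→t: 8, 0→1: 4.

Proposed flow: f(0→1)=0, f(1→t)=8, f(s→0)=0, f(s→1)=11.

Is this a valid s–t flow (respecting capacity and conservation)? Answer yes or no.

Capacity violated on s→1: flow 11 > capacity 8.

No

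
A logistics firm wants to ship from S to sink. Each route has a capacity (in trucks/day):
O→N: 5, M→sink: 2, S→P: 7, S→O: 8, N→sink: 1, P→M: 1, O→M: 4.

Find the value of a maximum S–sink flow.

Augment S→O→N→sink: bottleneck 1. Total 1.
Augment S→O→M→sink: bottleneck 2. Total 3.
No augmenting path remains in the residual graph.

3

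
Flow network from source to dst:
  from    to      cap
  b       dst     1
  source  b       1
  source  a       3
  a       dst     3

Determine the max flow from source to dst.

4

Augment source→b→dst: bottleneck 1. Total 1.
Augment source→a→dst: bottleneck 3. Total 4.
No augmenting path remains in the residual graph.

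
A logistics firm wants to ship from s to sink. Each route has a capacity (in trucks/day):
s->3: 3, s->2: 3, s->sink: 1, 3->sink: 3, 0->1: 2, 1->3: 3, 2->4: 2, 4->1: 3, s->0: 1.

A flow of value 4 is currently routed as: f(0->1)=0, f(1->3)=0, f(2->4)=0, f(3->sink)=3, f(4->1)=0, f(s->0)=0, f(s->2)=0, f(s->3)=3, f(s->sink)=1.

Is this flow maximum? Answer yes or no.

Yes

Residual reachable from s: {0, 1, 2, 3, 4, s}; sink is not reachable.
Saturated cut: s->sink, 3->sink with total capacity 4 = current flow value. Flow is maximum.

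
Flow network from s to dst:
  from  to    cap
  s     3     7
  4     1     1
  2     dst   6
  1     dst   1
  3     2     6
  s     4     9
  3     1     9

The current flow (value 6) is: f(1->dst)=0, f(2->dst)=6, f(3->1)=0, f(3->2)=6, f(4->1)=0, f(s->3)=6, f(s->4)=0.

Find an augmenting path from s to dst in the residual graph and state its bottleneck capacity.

Residual along s->3->1->dst: s->3: 1, 3->1: 9, 1->dst: 1.
Bottleneck = min = 1.

s->3->1->dst, bottleneck 1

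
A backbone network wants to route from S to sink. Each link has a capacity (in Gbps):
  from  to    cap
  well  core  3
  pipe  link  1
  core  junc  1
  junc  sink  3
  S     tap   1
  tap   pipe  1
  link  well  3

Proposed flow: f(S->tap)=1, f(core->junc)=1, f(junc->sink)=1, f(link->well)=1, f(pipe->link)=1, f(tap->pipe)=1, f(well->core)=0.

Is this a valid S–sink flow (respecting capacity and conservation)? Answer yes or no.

No

Conservation fails at well: inflow 1 ≠ outflow 0.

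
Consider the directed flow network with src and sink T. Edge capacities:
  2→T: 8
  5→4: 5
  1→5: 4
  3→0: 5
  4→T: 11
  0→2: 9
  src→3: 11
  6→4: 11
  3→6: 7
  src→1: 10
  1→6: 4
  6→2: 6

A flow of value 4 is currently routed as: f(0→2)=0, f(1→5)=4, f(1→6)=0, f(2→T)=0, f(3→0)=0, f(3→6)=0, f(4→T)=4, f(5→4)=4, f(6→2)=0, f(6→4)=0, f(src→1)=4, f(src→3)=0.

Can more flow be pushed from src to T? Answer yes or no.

Residual path src→1→6→4→T has bottleneck 4 > 0.
Pushing 4 along it raises the flow to 8, so the given flow is not maximum.

Yes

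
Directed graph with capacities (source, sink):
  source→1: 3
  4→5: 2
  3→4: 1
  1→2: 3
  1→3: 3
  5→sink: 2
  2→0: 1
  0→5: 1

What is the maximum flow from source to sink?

2

Augment source→1→3→4→5→sink: bottleneck 1. Total 1.
Augment source→1→2→0→5→sink: bottleneck 1. Total 2.
No augmenting path remains in the residual graph.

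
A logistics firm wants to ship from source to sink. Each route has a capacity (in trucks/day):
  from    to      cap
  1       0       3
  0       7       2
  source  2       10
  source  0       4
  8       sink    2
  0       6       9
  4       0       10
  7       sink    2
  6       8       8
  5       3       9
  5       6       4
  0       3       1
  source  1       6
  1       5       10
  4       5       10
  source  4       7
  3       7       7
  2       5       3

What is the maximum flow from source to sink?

4

Augment source->0->7->sink: bottleneck 2. Total 2.
Augment source->0->6->8->sink: bottleneck 2. Total 4.
No augmenting path remains in the residual graph.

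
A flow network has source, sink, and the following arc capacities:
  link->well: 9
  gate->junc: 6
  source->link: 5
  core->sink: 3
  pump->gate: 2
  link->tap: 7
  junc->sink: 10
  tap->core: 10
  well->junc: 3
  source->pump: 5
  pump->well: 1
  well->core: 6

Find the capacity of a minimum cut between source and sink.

Max flow = 8 (via 4 augmenting paths).
In the residual at optimum, the set reachable from source is {pump, source}.
Cut edges: source->link (cap 5), pump->well (cap 1), pump->gate (cap 2). Sum = 8.

8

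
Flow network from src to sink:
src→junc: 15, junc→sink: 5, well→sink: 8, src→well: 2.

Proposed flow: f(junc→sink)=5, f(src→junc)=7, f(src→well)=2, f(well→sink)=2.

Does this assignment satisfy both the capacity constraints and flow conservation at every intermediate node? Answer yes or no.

Conservation fails at junc: inflow 7 ≠ outflow 5.

No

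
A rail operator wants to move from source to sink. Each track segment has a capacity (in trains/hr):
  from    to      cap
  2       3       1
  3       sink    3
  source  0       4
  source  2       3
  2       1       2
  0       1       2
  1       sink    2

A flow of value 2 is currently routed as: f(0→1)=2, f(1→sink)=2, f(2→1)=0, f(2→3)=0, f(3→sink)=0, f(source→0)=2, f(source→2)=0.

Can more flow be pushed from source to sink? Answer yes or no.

Residual path source→2→3→sink has bottleneck 1 > 0.
Pushing 1 along it raises the flow to 3, so the given flow is not maximum.

Yes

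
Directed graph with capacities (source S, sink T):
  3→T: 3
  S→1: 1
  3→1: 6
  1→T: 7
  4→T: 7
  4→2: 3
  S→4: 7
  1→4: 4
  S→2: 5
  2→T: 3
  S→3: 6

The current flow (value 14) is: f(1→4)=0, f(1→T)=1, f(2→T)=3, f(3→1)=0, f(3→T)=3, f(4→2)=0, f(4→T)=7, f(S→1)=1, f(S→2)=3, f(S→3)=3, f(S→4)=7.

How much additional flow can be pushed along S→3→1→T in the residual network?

3

Residual capacities along the path: S→3: 3, 3→1: 6, 1→T: 6.
Minimum is 3.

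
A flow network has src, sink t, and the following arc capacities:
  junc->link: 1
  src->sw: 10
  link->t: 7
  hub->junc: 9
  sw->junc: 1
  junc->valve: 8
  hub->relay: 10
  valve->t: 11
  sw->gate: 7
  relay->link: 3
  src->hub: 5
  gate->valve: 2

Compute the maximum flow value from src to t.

Augment src->sw->gate->valve->t: bottleneck 2. Total 2.
Augment src->sw->junc->valve->t: bottleneck 1. Total 3.
Augment src->hub->junc->valve->t: bottleneck 5. Total 8.
No augmenting path remains in the residual graph.

8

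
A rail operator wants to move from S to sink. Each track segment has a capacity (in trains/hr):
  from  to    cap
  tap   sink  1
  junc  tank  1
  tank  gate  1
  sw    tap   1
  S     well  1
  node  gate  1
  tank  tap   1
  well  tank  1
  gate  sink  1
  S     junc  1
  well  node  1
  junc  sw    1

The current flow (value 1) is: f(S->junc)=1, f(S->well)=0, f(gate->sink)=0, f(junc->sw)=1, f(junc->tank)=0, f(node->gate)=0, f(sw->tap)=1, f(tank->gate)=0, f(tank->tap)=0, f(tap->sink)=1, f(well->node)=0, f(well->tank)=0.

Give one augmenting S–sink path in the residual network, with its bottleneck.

Residual along S->well->tank->gate->sink: S->well: 1, well->tank: 1, tank->gate: 1, gate->sink: 1.
Bottleneck = min = 1.

S->well->tank->gate->sink, bottleneck 1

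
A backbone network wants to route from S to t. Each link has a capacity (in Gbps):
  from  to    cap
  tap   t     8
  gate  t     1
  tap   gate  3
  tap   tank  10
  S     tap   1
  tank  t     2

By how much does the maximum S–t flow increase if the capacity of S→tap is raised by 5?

Original max flow = 1.
After raising cap(S→tap), augmenting paths through that edge carry 5 more units.
New max flow = 6. Increase = 5.

5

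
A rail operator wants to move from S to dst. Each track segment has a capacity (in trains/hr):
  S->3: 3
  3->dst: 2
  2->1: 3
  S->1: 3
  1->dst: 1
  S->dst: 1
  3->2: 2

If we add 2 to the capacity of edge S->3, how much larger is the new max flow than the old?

Original max flow = 4.
Edge S->3 does not cross the min cut (source side {1, 2, 3, S}), so extra capacity there cannot help.
New max flow = 4. Increase = 0.

0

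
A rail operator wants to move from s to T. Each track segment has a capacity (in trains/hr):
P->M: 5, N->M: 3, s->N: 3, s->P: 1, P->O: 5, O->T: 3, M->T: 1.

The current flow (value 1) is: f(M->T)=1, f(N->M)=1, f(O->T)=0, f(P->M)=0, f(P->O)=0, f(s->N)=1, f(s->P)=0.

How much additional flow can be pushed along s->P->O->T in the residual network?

Residual capacities along the path: s->P: 1, P->O: 5, O->T: 3.
Minimum is 1.

1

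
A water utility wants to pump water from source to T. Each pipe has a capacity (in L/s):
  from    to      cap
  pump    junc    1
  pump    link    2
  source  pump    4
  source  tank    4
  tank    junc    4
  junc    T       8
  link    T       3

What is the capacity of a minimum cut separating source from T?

Max flow = 7 (via 3 augmenting paths).
In the residual at optimum, the set reachable from source is {pump, source}.
Cut edges: source→tank (cap 4), pump→junc (cap 1), pump→link (cap 2). Sum = 7.

7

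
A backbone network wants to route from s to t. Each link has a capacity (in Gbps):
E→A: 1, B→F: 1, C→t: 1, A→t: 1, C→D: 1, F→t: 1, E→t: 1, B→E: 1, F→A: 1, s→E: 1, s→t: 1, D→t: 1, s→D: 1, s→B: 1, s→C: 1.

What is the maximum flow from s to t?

Augment s→t: bottleneck 1. Total 1.
Augment s→C→t: bottleneck 1. Total 2.
Augment s→D→t: bottleneck 1. Total 3.
Augment s→E→t: bottleneck 1. Total 4.
Augment s→B→F→t: bottleneck 1. Total 5.
No augmenting path remains in the residual graph.

5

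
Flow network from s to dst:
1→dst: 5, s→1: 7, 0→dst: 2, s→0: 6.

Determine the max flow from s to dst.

Augment s→1→dst: bottleneck 5. Total 5.
Augment s→0→dst: bottleneck 2. Total 7.
No augmenting path remains in the residual graph.

7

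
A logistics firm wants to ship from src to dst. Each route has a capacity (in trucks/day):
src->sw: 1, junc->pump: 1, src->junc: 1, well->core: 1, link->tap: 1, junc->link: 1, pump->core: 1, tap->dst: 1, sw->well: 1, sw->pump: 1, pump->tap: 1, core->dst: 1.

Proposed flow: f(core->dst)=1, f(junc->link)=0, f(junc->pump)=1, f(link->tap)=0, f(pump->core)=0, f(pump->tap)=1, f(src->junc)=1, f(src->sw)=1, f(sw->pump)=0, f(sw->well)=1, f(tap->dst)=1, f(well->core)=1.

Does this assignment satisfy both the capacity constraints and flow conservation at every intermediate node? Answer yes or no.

Yes

Every edge has 0 ≤ f(e) ≤ cap(e).
At each intermediate node, inflow equals outflow.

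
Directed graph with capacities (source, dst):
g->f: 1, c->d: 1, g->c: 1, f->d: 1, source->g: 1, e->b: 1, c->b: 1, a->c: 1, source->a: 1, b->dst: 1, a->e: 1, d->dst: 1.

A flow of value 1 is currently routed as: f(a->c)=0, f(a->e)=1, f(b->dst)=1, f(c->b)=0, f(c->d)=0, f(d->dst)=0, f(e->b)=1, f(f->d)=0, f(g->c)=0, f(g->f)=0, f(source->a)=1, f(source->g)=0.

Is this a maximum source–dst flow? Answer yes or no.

Residual path source->g->c->d->dst has bottleneck 1 > 0.
Pushing 1 along it raises the flow to 2, so the given flow is not maximum.

No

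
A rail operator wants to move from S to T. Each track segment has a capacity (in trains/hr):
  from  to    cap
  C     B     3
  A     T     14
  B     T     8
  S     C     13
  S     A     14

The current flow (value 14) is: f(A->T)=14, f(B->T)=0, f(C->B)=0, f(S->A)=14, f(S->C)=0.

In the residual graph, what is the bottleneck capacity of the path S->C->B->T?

3

Residual capacities along the path: S->C: 13, C->B: 3, B->T: 8.
Minimum is 3.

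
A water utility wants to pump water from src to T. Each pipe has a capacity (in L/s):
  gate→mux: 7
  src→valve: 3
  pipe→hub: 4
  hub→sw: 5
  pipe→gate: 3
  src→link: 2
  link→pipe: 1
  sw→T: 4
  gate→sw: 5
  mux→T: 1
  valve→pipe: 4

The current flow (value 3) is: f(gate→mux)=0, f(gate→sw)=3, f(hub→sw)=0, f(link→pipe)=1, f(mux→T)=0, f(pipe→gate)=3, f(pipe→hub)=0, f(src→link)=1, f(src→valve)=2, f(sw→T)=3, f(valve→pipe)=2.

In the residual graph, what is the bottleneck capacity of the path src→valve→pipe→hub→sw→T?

Residual capacities along the path: src→valve: 1, valve→pipe: 2, pipe→hub: 4, hub→sw: 5, sw→T: 1.
Minimum is 1.

1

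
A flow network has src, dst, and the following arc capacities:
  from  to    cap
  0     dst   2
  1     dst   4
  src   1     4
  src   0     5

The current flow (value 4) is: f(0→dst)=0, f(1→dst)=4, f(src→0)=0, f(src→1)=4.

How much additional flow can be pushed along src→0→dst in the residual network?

2

Residual capacities along the path: src→0: 5, 0→dst: 2.
Minimum is 2.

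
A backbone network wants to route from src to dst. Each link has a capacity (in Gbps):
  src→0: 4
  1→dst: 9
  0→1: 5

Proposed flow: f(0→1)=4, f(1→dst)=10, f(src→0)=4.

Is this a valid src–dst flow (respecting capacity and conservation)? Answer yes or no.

No

Capacity violated on 1→dst: flow 10 > capacity 9.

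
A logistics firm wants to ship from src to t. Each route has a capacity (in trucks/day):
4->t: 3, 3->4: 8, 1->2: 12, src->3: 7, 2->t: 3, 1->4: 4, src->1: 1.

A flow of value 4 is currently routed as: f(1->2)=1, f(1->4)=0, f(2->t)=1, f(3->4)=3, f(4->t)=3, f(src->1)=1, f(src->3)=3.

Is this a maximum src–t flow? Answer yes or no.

Yes

Residual reachable from src: {3, 4, src}; t is not reachable.
Saturated cut: src->1, 4->t with total capacity 4 = current flow value. Flow is maximum.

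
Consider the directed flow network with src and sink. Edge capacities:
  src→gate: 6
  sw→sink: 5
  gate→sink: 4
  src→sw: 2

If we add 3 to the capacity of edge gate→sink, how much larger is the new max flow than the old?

2

Original max flow = 6.
After raising cap(gate→sink), augmenting paths through that edge carry 2 more units.
New max flow = 8. Increase = 2.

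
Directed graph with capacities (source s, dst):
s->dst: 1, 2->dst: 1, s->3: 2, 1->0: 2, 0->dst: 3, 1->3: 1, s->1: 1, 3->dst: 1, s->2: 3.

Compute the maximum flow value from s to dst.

Augment s->dst: bottleneck 1. Total 1.
Augment s->3->dst: bottleneck 1. Total 2.
Augment s->2->dst: bottleneck 1. Total 3.
Augment s->1->0->dst: bottleneck 1. Total 4.
No augmenting path remains in the residual graph.

4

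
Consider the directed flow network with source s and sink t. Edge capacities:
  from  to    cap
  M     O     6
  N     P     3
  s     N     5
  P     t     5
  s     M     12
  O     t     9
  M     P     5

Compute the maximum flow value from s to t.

Augment s->M->O->t: bottleneck 6. Total 6.
Augment s->M->P->t: bottleneck 5. Total 11.
No augmenting path remains in the residual graph.

11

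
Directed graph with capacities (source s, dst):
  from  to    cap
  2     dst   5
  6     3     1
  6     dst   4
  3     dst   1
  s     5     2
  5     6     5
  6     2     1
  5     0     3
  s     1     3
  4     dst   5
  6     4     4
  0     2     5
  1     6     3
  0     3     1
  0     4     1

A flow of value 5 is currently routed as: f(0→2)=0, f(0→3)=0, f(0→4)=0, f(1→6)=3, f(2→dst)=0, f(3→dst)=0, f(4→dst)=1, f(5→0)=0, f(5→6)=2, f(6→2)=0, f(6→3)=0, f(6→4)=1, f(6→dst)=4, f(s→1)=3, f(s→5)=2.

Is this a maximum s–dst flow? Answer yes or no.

Yes

Residual reachable from s: {s}; dst is not reachable.
Saturated cut: s→1, s→5 with total capacity 5 = current flow value. Flow is maximum.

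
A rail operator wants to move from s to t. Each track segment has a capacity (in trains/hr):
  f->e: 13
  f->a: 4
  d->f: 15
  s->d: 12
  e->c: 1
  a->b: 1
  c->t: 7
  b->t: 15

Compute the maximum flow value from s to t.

Augment s->d->f->e->c->t: bottleneck 1. Total 1.
Augment s->d->f->a->b->t: bottleneck 1. Total 2.
No augmenting path remains in the residual graph.

2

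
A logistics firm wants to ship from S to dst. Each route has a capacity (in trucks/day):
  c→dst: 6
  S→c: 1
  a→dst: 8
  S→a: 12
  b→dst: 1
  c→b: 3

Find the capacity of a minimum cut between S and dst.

9

Max flow = 9 (via 2 augmenting paths).
In the residual at optimum, the set reachable from S is {S, a}.
Cut edges: S→c (cap 1), a→dst (cap 8). Sum = 9.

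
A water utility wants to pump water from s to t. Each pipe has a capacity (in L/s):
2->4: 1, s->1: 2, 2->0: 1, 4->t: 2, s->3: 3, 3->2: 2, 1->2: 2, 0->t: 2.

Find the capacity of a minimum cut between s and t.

Max flow = 2 (via 2 augmenting paths).
In the residual at optimum, the set reachable from s is {1, 2, 3, s}.
Cut edges: 2->4 (cap 1), 2->0 (cap 1). Sum = 2.

2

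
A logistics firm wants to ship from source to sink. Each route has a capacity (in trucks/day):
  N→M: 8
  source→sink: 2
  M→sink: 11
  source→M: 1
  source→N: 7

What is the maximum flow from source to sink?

10

Augment source→sink: bottleneck 2. Total 2.
Augment source→M→sink: bottleneck 1. Total 3.
Augment source→N→M→sink: bottleneck 7. Total 10.
No augmenting path remains in the residual graph.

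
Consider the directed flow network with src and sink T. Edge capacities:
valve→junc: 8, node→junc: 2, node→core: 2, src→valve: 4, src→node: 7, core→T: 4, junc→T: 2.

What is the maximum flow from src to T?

4

Augment src→valve→junc→T: bottleneck 2. Total 2.
Augment src→node→core→T: bottleneck 2. Total 4.
No augmenting path remains in the residual graph.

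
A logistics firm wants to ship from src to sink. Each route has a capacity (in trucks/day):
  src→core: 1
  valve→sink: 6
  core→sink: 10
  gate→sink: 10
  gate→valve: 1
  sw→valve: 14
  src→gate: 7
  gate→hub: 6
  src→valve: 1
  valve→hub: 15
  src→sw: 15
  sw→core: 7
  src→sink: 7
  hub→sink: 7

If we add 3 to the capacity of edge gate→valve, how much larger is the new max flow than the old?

Original max flow = 31.
Edge gate→valve does not cross the min cut (source side {src}), so extra capacity there cannot help.
New max flow = 31. Increase = 0.

0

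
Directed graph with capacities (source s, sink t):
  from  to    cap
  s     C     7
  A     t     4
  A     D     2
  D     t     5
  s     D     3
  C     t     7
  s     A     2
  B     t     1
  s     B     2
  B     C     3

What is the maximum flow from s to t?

Augment s->A->t: bottleneck 2. Total 2.
Augment s->B->t: bottleneck 1. Total 3.
Augment s->C->t: bottleneck 7. Total 10.
Augment s->D->t: bottleneck 3. Total 13.
No augmenting path remains in the residual graph.

13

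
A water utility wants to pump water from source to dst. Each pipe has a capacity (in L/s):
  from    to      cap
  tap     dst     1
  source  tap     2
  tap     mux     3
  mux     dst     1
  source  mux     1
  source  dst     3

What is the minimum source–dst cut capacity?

5

Max flow = 5 (via 3 augmenting paths).
In the residual at optimum, the set reachable from source is {mux, source, tap}.
Cut edges: source->dst (cap 3), tap->dst (cap 1), mux->dst (cap 1). Sum = 5.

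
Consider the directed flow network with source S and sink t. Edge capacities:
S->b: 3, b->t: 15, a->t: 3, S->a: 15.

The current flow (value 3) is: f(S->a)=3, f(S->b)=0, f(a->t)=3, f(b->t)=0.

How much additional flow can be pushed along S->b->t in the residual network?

Residual capacities along the path: S->b: 3, b->t: 15.
Minimum is 3.

3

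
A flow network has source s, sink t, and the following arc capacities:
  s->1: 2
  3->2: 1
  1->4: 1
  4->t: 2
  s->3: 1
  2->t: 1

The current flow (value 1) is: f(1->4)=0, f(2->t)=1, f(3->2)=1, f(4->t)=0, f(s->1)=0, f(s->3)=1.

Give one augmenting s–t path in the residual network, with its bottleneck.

Residual along s->1->4->t: s->1: 2, 1->4: 1, 4->t: 2.
Bottleneck = min = 1.

s->1->4->t, bottleneck 1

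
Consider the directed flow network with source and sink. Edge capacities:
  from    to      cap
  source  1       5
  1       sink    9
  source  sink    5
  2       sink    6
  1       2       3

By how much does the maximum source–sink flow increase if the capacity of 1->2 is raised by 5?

Original max flow = 10.
Edge 1->2 does not cross the min cut (source side {source}), so extra capacity there cannot help.
New max flow = 10. Increase = 0.

0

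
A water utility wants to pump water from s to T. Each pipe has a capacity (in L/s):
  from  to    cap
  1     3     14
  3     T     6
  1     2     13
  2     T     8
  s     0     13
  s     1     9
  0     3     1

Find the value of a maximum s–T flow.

Augment s→1→2→T: bottleneck 8. Total 8.
Augment s→1→3→T: bottleneck 1. Total 9.
Augment s→0→3→T: bottleneck 1. Total 10.
No augmenting path remains in the residual graph.

10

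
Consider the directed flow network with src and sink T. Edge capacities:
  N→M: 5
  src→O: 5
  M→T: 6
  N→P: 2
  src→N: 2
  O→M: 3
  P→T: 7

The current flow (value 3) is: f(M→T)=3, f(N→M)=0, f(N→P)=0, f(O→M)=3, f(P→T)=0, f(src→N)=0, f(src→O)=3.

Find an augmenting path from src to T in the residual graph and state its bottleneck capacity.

src→N→M→T, bottleneck 2

Residual along src→N→M→T: src→N: 2, N→M: 5, M→T: 3.
Bottleneck = min = 2.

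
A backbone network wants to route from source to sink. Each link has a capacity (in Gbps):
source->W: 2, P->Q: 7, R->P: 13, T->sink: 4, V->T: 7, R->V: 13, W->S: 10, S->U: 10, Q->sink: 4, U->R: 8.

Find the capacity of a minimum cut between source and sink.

2

Max flow = 2 (via 1 augmenting path).
In the residual at optimum, the set reachable from source is {source}.
Cut edges: source->W (cap 2). Sum = 2.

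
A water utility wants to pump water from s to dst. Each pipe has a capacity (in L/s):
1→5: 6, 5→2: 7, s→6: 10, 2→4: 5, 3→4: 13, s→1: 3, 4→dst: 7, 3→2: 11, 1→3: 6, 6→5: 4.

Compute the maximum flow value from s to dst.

7

Augment s→1→3→4→dst: bottleneck 3. Total 3.
Augment s→6→5→2→4→dst: bottleneck 4. Total 7.
No augmenting path remains in the residual graph.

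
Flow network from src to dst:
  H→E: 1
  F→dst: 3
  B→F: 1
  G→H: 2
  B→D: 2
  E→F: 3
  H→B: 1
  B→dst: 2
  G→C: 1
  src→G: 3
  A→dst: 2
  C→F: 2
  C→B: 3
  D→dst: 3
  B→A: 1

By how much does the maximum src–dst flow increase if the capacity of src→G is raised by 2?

0

Original max flow = 3.
Even with extra capacity on src→G, another cut of capacity 3 remains binding.
New max flow = 3. Increase = 0.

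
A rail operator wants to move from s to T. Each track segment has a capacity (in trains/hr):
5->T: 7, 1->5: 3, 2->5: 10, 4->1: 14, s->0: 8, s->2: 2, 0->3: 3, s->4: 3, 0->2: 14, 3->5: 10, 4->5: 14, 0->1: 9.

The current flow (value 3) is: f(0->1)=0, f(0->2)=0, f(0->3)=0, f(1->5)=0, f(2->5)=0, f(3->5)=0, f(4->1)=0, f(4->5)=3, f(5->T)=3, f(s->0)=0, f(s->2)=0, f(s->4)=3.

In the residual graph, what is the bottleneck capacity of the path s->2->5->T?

2

Residual capacities along the path: s->2: 2, 2->5: 10, 5->T: 4.
Minimum is 2.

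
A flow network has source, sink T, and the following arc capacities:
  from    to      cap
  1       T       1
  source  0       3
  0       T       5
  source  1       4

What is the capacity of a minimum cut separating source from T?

4

Max flow = 4 (via 2 augmenting paths).
In the residual at optimum, the set reachable from source is {1, source}.
Cut edges: source→0 (cap 3), 1→T (cap 1). Sum = 4.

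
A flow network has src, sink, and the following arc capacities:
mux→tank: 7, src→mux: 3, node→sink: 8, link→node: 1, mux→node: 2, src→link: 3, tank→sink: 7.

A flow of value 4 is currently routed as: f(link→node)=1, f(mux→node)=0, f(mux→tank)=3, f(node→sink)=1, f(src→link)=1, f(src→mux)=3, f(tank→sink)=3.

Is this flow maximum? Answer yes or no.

Residual reachable from src: {link, src}; sink is not reachable.
Saturated cut: src→mux, link→node with total capacity 4 = current flow value. Flow is maximum.

Yes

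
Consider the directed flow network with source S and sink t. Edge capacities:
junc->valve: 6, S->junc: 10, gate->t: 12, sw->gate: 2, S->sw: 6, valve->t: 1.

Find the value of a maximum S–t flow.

3

Augment S->junc->valve->t: bottleneck 1. Total 1.
Augment S->sw->gate->t: bottleneck 2. Total 3.
No augmenting path remains in the residual graph.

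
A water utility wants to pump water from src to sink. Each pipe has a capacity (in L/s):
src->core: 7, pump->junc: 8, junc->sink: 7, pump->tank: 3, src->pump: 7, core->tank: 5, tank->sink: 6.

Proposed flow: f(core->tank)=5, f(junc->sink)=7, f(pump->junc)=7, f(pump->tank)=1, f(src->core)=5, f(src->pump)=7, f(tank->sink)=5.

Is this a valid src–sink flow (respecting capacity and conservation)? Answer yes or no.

No

Conservation fails at pump: inflow 7 ≠ outflow 8.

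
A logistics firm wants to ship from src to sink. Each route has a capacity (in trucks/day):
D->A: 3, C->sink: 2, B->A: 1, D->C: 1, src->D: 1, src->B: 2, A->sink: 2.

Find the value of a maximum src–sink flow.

2

Augment src->B->A->sink: bottleneck 1. Total 1.
Augment src->D->A->sink: bottleneck 1. Total 2.
No augmenting path remains in the residual graph.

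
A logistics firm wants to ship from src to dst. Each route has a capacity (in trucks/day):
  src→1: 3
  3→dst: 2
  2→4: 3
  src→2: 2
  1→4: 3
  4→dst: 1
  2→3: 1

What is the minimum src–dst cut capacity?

Max flow = 2 (via 2 augmenting paths).
In the residual at optimum, the set reachable from src is {1, 2, 4, src}.
Cut edges: 2→3 (cap 1), 4→dst (cap 1). Sum = 2.

2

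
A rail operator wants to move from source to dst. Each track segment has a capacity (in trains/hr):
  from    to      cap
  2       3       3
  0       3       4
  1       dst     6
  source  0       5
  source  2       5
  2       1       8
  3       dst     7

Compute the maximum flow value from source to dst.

Augment source→2→1→dst: bottleneck 5. Total 5.
Augment source→0→3→dst: bottleneck 4. Total 9.
No augmenting path remains in the residual graph.

9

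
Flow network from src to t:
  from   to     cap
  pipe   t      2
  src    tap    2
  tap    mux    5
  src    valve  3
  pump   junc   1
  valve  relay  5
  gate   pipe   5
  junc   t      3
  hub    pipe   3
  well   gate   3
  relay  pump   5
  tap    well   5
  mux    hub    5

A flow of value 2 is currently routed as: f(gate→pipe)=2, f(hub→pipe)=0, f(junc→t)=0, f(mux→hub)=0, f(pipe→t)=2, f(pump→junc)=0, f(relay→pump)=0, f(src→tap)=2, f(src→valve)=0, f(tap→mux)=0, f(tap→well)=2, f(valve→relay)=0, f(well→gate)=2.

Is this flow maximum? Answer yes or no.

Residual path src→valve→relay→pump→junc→t has bottleneck 1 > 0.
Pushing 1 along it raises the flow to 3, so the given flow is not maximum.

No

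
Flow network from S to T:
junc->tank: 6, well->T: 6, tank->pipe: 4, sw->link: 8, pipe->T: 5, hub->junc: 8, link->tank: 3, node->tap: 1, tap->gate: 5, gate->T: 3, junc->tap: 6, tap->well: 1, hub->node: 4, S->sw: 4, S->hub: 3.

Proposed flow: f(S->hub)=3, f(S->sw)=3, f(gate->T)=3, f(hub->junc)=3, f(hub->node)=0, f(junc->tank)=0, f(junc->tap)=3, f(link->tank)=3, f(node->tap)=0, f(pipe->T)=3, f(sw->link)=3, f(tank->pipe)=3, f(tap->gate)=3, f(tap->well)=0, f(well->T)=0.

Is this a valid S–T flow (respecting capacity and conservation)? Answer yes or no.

Every edge has 0 ≤ f(e) ≤ cap(e).
At each intermediate node, inflow equals outflow.

Yes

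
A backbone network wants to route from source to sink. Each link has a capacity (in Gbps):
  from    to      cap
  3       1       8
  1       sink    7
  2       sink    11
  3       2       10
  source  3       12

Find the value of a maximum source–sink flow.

Augment source→3→1→sink: bottleneck 7. Total 7.
Augment source→3→2→sink: bottleneck 5. Total 12.
No augmenting path remains in the residual graph.

12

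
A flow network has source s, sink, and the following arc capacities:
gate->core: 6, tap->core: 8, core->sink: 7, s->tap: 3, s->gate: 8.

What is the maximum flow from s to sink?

Augment s->tap->core->sink: bottleneck 3. Total 3.
Augment s->gate->core->sink: bottleneck 4. Total 7.
No augmenting path remains in the residual graph.

7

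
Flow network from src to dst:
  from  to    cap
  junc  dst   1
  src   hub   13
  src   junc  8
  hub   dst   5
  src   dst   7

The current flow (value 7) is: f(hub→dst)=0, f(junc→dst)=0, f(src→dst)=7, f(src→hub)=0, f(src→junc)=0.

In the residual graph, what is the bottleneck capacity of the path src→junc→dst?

1

Residual capacities along the path: src→junc: 8, junc→dst: 1.
Minimum is 1.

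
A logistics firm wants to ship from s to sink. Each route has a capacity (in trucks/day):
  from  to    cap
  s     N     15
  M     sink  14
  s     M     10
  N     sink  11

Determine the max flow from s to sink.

21

Augment s->N->sink: bottleneck 11. Total 11.
Augment s->M->sink: bottleneck 10. Total 21.
No augmenting path remains in the residual graph.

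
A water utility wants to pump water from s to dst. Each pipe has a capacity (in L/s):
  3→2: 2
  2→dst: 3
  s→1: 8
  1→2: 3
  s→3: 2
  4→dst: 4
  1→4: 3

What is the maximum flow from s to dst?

6

Augment s→3→2→dst: bottleneck 2. Total 2.
Augment s→1→2→dst: bottleneck 1. Total 3.
Augment s→1→4→dst: bottleneck 3. Total 6.
No augmenting path remains in the residual graph.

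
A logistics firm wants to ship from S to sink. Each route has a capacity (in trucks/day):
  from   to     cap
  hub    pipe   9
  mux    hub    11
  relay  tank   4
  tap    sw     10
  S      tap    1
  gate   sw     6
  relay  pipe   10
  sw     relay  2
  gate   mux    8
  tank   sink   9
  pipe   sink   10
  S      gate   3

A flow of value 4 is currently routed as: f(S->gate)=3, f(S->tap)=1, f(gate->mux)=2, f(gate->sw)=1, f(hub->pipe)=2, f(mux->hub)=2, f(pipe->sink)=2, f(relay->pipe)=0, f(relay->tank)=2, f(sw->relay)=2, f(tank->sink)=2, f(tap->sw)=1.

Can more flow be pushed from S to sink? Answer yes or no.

No

Residual reachable from S: {S}; sink is not reachable.
Saturated cut: S->gate, S->tap with total capacity 4 = current flow value. Flow is maximum.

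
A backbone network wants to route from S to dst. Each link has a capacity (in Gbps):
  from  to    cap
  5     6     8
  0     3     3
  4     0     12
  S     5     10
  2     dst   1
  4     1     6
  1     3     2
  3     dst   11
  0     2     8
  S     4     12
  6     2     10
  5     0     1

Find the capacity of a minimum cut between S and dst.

Max flow = 6 (via 4 augmenting paths).
In the residual at optimum, the set reachable from S is {0, 1, 2, 4, 5, 6, S}.
Cut edges: 0->3 (cap 3), 2->dst (cap 1), 1->3 (cap 2). Sum = 6.

6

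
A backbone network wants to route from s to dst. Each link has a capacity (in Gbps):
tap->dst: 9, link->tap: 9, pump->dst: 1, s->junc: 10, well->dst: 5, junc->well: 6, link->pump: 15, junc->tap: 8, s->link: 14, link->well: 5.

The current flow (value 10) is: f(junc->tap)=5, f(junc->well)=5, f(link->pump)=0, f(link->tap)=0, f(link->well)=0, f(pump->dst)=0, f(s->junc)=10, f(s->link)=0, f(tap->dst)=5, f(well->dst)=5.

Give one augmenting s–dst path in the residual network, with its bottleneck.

s->link->tap->dst, bottleneck 4

Residual along s->link->tap->dst: s->link: 14, link->tap: 9, tap->dst: 4.
Bottleneck = min = 4.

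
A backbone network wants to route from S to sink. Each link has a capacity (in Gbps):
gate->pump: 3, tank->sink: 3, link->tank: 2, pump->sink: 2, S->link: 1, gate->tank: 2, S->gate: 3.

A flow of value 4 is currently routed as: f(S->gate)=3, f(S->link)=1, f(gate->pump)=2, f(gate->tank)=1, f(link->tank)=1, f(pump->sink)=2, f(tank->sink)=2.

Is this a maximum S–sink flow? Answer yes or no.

Residual reachable from S: {S}; sink is not reachable.
Saturated cut: S->gate, S->link with total capacity 4 = current flow value. Flow is maximum.

Yes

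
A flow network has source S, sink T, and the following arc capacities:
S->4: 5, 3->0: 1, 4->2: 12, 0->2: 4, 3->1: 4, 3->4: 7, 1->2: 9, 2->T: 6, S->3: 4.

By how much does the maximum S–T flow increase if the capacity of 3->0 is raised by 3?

Original max flow = 6.
Edge 3->0 does not cross the min cut (source side {0, 1, 2, 3, 4, S}), so extra capacity there cannot help.
New max flow = 6. Increase = 0.

0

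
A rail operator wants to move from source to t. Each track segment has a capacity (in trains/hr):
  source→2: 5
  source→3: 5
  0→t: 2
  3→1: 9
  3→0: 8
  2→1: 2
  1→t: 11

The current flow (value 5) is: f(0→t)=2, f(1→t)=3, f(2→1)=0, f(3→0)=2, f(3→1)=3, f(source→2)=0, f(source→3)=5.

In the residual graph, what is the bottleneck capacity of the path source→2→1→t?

2

Residual capacities along the path: source→2: 5, 2→1: 2, 1→t: 8.
Minimum is 2.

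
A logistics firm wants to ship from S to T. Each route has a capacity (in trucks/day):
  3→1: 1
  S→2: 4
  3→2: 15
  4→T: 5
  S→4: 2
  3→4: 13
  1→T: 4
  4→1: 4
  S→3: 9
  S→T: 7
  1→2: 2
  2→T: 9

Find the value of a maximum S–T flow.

Augment S→T: bottleneck 7. Total 7.
Augment S→4→T: bottleneck 2. Total 9.
Augment S→2→T: bottleneck 4. Total 13.
Augment S→3→4→T: bottleneck 3. Total 16.
Augment S→3→1→T: bottleneck 1. Total 17.
Augment S→3→2→T: bottleneck 5. Total 22.
No augmenting path remains in the residual graph.

22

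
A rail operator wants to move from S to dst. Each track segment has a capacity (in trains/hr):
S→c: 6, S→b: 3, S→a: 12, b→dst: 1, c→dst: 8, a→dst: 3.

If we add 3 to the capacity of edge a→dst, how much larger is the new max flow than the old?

3

Original max flow = 10.
After raising cap(a→dst), augmenting paths through that edge carry 3 more units.
New max flow = 13. Increase = 3.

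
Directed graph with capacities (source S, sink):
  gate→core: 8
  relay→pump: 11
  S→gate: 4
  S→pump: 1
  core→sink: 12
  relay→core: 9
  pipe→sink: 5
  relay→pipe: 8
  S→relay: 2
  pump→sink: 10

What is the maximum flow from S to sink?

Augment S→pump→sink: bottleneck 1. Total 1.
Augment S→relay→pipe→sink: bottleneck 2. Total 3.
Augment S→gate→core→sink: bottleneck 4. Total 7.
No augmenting path remains in the residual graph.

7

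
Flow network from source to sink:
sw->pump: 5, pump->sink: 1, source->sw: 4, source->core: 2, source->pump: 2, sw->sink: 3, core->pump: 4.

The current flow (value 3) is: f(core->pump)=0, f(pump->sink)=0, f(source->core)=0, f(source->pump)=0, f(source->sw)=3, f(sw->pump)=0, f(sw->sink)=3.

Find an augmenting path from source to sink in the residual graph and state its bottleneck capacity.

source->pump->sink, bottleneck 1

Residual along source->pump->sink: source->pump: 2, pump->sink: 1.
Bottleneck = min = 1.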